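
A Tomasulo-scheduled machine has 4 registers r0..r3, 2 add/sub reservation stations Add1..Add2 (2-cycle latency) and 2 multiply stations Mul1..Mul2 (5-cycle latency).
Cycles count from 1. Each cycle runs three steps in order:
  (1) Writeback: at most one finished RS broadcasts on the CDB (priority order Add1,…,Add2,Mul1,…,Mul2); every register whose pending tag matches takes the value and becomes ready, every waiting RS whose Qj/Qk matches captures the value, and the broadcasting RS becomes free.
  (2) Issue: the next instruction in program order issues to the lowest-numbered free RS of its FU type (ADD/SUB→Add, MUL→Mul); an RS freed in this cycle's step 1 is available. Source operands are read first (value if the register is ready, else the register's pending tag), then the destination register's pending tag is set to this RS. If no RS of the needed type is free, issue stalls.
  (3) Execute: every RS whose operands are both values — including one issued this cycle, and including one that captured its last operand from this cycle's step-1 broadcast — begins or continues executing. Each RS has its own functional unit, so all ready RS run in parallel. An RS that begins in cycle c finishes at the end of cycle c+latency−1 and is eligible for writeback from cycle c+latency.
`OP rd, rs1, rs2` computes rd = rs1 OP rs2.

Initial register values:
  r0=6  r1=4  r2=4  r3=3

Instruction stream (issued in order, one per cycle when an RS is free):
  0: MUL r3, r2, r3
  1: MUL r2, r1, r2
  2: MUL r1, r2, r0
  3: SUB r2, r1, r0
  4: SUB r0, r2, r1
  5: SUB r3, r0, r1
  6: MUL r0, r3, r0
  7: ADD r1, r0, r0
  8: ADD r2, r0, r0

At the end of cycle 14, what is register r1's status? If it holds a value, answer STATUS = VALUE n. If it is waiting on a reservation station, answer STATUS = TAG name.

STATUS = VALUE 96

  c1: issue MUL r3<-Mul1  regs: r0:6,r1:4,r2:4,r3:Mul1
  c2: issue MUL r2<-Mul2  regs: r0:6,r1:4,r2:Mul2,r3:Mul1
  c3: stall  regs: r0:6,r1:4,r2:Mul2,r3:Mul1
  c4: stall  regs: r0:6,r1:4,r2:Mul2,r3:Mul1
  c5: stall  regs: r0:6,r1:4,r2:Mul2,r3:Mul1
  c6: CDB Mul1=12; issue MUL r1<-Mul1  regs: r0:6,r1:Mul1,r2:Mul2,r3:12
  c7: CDB Mul2=16; issue SUB r2<-Add1  regs: r0:6,r1:Mul1,r2:Add1,r3:12
  c8: issue SUB r0<-Add2  regs: r0:Add2,r1:Mul1,r2:Add1,r3:12
  c9: stall  regs: r0:Add2,r1:Mul1,r2:Add1,r3:12
  c10: stall  regs: r0:Add2,r1:Mul1,r2:Add1,r3:12
  c11: stall  regs: r0:Add2,r1:Mul1,r2:Add1,r3:12
  c12: CDB Mul1=96; stall  regs: r0:Add2,r1:96,r2:Add1,r3:12
  c13: stall  regs: r0:Add2,r1:96,r2:Add1,r3:12
  c14: CDB Add1=90; issue SUB r3<-Add1  regs: r0:Add2,r1:96,r2:90,r3:Add1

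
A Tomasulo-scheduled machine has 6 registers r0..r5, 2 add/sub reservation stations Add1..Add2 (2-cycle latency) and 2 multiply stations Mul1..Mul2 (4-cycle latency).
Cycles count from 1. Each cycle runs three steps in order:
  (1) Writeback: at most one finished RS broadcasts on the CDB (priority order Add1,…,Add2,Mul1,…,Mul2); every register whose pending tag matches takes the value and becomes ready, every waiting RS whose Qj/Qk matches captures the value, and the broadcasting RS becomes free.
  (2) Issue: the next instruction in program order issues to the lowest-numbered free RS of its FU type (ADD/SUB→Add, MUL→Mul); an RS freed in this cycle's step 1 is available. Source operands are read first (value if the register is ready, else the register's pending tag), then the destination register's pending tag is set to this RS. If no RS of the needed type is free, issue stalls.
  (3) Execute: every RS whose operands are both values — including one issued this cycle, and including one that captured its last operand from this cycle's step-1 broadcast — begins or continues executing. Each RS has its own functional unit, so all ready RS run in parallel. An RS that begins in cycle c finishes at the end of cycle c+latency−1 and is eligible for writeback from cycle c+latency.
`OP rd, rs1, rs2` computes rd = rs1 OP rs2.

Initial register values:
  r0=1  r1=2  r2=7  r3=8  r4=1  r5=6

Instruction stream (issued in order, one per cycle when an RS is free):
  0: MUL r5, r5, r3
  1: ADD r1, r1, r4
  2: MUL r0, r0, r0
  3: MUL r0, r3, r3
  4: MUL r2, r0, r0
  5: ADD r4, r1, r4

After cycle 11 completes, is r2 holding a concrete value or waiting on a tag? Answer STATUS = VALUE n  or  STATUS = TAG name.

c1: issue MUL r5<-Mul1 | r0:1,r1:2,r2:7,r3:8,r4:1,r5:Mul1
c2: issue ADD r1<-Add1 | r0:1,r1:Add1,r2:7,r3:8,r4:1,r5:Mul1
c3: issue MUL r0<-Mul2 | r0:Mul2,r1:Add1,r2:7,r3:8,r4:1,r5:Mul1
c4: CDB Add1=3; stall | r0:Mul2,r1:3,r2:7,r3:8,r4:1,r5:Mul1
c5: CDB Mul1=48; issue MUL r0<-Mul1 | r0:Mul1,r1:3,r2:7,r3:8,r4:1,r5:48
c6: stall | r0:Mul1,r1:3,r2:7,r3:8,r4:1,r5:48
c7: CDB Mul2=1; issue MUL r2<-Mul2 | r0:Mul1,r1:3,r2:Mul2,r3:8,r4:1,r5:48
c8: issue ADD r4<-Add1 | r0:Mul1,r1:3,r2:Mul2,r3:8,r4:Add1,r5:48
c9: CDB Mul1=64 | r0:64,r1:3,r2:Mul2,r3:8,r4:Add1,r5:48
c10: CDB Add1=4 | r0:64,r1:3,r2:Mul2,r3:8,r4:4,r5:48
c11: - | r0:64,r1:3,r2:Mul2,r3:8,r4:4,r5:48

STATUS = TAG Mul2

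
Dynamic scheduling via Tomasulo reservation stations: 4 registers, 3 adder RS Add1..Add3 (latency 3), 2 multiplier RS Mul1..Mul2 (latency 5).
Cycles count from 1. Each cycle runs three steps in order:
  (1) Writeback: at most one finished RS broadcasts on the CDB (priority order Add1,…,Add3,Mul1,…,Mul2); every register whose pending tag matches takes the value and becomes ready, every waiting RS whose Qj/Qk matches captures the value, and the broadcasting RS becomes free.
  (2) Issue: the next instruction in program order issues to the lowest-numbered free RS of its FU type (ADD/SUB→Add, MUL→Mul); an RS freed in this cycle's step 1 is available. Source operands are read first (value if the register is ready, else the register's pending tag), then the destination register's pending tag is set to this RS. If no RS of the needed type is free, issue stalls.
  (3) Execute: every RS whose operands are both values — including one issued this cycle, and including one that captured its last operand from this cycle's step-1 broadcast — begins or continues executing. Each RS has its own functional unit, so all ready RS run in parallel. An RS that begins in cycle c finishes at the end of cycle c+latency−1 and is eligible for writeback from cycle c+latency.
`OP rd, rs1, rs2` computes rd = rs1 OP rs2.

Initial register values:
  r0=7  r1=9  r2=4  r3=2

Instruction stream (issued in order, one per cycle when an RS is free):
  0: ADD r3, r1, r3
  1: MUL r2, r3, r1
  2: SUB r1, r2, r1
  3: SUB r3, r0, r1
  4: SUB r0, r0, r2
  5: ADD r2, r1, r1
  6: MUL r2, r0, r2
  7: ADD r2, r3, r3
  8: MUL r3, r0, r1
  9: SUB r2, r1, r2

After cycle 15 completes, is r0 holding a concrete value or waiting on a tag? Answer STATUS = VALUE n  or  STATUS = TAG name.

STATUS = VALUE -92

cycle 1: issue ADD r3<-Add1 // r0:7,r1:9,r2:4,r3:Add1
cycle 2: issue MUL r2<-Mul1 // r0:7,r1:9,r2:Mul1,r3:Add1
cycle 3: issue SUB r1<-Add2 // r0:7,r1:Add2,r2:Mul1,r3:Add1
cycle 4: CDB Add1=11; issue SUB r3<-Add1 // r0:7,r1:Add2,r2:Mul1,r3:Add1
cycle 5: issue SUB r0<-Add3 // r0:Add3,r1:Add2,r2:Mul1,r3:Add1
cycle 6: stall // r0:Add3,r1:Add2,r2:Mul1,r3:Add1
cycle 7: stall // r0:Add3,r1:Add2,r2:Mul1,r3:Add1
cycle 8: stall // r0:Add3,r1:Add2,r2:Mul1,r3:Add1
cycle 9: CDB Mul1=99; stall // r0:Add3,r1:Add2,r2:99,r3:Add1
cycle 10: stall // r0:Add3,r1:Add2,r2:99,r3:Add1
cycle 11: stall // r0:Add3,r1:Add2,r2:99,r3:Add1
cycle 12: CDB Add2=90; issue ADD r2<-Add2 // r0:Add3,r1:90,r2:Add2,r3:Add1
cycle 13: CDB Add3=-92; issue MUL r2<-Mul1 // r0:-92,r1:90,r2:Mul1,r3:Add1
cycle 14: issue ADD r2<-Add3 // r0:-92,r1:90,r2:Add3,r3:Add1
cycle 15: CDB Add1=-83; issue MUL r3<-Mul2 // r0:-92,r1:90,r2:Add3,r3:Mul2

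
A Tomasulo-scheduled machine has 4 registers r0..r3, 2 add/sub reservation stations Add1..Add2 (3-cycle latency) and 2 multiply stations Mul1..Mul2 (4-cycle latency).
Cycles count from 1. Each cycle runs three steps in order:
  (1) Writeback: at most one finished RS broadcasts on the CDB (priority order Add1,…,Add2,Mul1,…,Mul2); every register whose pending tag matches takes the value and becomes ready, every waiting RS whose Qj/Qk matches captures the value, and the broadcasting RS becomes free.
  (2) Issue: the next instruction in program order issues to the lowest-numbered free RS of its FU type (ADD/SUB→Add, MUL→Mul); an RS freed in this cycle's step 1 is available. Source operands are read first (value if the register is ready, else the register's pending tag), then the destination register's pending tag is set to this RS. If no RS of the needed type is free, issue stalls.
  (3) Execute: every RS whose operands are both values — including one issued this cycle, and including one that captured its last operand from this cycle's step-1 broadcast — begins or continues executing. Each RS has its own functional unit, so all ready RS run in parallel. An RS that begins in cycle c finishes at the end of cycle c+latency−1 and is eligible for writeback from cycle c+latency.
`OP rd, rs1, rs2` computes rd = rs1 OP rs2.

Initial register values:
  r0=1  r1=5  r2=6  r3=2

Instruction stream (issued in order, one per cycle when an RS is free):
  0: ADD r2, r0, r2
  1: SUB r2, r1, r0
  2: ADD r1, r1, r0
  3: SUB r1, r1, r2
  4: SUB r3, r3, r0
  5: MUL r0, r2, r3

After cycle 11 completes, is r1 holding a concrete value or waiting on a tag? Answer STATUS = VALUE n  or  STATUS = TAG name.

STATUS = VALUE 2

  c1: issue ADD r2<-Add1  regs: r0:1,r1:5,r2:Add1,r3:2
  c2: issue SUB r2<-Add2  regs: r0:1,r1:5,r2:Add2,r3:2
  c3: stall  regs: r0:1,r1:5,r2:Add2,r3:2
  c4: CDB Add1=7; issue ADD r1<-Add1  regs: r0:1,r1:Add1,r2:Add2,r3:2
  c5: CDB Add2=4; issue SUB r1<-Add2  regs: r0:1,r1:Add2,r2:4,r3:2
  c6: stall  regs: r0:1,r1:Add2,r2:4,r3:2
  c7: CDB Add1=6; issue SUB r3<-Add1  regs: r0:1,r1:Add2,r2:4,r3:Add1
  c8: issue MUL r0<-Mul1  regs: r0:Mul1,r1:Add2,r2:4,r3:Add1
  c9: -  regs: r0:Mul1,r1:Add2,r2:4,r3:Add1
  c10: CDB Add1=1  regs: r0:Mul1,r1:Add2,r2:4,r3:1
  c11: CDB Add2=2  regs: r0:Mul1,r1:2,r2:4,r3:1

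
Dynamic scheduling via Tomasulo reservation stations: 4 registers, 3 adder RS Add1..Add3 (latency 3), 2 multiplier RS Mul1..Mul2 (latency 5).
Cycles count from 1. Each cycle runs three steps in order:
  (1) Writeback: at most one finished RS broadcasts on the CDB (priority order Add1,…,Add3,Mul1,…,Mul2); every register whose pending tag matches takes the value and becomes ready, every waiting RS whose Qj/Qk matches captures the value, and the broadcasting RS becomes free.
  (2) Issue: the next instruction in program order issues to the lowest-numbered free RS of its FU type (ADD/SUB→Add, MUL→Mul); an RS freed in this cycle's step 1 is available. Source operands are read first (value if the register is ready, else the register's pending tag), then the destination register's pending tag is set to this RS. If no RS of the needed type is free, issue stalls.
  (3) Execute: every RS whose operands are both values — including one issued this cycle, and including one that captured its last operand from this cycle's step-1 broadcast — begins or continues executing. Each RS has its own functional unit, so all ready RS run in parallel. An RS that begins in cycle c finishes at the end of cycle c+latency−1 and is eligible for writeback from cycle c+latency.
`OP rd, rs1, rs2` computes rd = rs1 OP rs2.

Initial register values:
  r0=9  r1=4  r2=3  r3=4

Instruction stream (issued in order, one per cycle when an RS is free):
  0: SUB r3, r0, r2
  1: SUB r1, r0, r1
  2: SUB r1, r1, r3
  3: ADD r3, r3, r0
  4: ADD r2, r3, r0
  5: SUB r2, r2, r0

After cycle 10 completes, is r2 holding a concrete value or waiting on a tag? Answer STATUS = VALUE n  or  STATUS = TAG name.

STATUS = TAG Add1

  c1: issue SUB r3<-Add1  regs: r0:9,r1:4,r2:3,r3:Add1
  c2: issue SUB r1<-Add2  regs: r0:9,r1:Add2,r2:3,r3:Add1
  c3: issue SUB r1<-Add3  regs: r0:9,r1:Add3,r2:3,r3:Add1
  c4: CDB Add1=6; issue ADD r3<-Add1  regs: r0:9,r1:Add3,r2:3,r3:Add1
  c5: CDB Add2=5; issue ADD r2<-Add2  regs: r0:9,r1:Add3,r2:Add2,r3:Add1
  c6: stall  regs: r0:9,r1:Add3,r2:Add2,r3:Add1
  c7: CDB Add1=15; issue SUB r2<-Add1  regs: r0:9,r1:Add3,r2:Add1,r3:15
  c8: CDB Add3=-1  regs: r0:9,r1:-1,r2:Add1,r3:15
  c9: -  regs: r0:9,r1:-1,r2:Add1,r3:15
  c10: CDB Add2=24  regs: r0:9,r1:-1,r2:Add1,r3:15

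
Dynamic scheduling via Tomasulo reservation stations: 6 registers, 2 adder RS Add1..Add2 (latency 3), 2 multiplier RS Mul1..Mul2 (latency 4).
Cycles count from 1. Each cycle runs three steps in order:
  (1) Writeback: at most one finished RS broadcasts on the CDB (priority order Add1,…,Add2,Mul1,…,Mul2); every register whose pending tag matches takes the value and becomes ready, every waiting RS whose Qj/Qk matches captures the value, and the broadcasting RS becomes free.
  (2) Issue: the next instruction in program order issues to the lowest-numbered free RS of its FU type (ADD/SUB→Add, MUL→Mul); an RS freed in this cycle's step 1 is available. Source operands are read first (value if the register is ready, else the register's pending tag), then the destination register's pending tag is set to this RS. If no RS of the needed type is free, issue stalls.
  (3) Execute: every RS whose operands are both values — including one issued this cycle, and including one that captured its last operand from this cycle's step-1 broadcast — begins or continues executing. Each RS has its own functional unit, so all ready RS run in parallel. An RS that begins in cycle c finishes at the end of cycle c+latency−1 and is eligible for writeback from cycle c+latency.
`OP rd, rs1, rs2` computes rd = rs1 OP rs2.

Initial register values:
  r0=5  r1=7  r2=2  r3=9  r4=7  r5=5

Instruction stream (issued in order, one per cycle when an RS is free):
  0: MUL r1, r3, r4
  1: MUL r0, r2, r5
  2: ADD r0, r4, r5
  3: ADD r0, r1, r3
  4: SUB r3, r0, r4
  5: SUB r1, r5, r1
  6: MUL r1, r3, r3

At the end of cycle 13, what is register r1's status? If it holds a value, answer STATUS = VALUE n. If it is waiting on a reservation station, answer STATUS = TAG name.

cycle 1: issue MUL r1<-Mul1 // r0:5,r1:Mul1,r2:2,r3:9,r4:7,r5:5
cycle 2: issue MUL r0<-Mul2 // r0:Mul2,r1:Mul1,r2:2,r3:9,r4:7,r5:5
cycle 3: issue ADD r0<-Add1 // r0:Add1,r1:Mul1,r2:2,r3:9,r4:7,r5:5
cycle 4: issue ADD r0<-Add2 // r0:Add2,r1:Mul1,r2:2,r3:9,r4:7,r5:5
cycle 5: CDB Mul1=63; stall // r0:Add2,r1:63,r2:2,r3:9,r4:7,r5:5
cycle 6: CDB Add1=12; issue SUB r3<-Add1 // r0:Add2,r1:63,r2:2,r3:Add1,r4:7,r5:5
cycle 7: CDB Mul2=10; stall // r0:Add2,r1:63,r2:2,r3:Add1,r4:7,r5:5
cycle 8: CDB Add2=72; issue SUB r1<-Add2 // r0:72,r1:Add2,r2:2,r3:Add1,r4:7,r5:5
cycle 9: issue MUL r1<-Mul1 // r0:72,r1:Mul1,r2:2,r3:Add1,r4:7,r5:5
cycle 10: - // r0:72,r1:Mul1,r2:2,r3:Add1,r4:7,r5:5
cycle 11: CDB Add1=65 // r0:72,r1:Mul1,r2:2,r3:65,r4:7,r5:5
cycle 12: CDB Add2=-58 // r0:72,r1:Mul1,r2:2,r3:65,r4:7,r5:5
cycle 13: - // r0:72,r1:Mul1,r2:2,r3:65,r4:7,r5:5

STATUS = TAG Mul1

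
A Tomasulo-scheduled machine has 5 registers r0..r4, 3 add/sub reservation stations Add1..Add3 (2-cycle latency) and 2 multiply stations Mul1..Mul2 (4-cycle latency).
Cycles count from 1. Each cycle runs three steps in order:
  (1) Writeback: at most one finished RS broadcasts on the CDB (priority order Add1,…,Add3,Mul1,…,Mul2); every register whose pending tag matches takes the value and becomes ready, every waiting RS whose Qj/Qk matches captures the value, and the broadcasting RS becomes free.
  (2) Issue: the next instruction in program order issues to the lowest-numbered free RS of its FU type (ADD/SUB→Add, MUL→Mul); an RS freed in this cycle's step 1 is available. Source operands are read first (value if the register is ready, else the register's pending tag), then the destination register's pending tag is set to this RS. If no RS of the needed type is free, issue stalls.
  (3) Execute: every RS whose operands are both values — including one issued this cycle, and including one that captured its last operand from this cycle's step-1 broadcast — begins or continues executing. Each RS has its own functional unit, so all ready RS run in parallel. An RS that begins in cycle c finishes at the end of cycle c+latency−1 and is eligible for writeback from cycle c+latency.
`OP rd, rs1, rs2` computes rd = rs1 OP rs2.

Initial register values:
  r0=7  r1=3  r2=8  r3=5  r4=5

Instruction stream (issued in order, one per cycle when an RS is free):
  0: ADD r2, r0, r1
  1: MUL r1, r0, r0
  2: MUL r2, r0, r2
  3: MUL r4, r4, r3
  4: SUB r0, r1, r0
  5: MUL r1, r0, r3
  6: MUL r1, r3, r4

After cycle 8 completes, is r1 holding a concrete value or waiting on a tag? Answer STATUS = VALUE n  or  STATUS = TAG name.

STATUS = TAG Mul2

cycle 1: issue ADD r2<-Add1 // r0:7,r1:3,r2:Add1,r3:5,r4:5
cycle 2: issue MUL r1<-Mul1 // r0:7,r1:Mul1,r2:Add1,r3:5,r4:5
cycle 3: CDB Add1=10; issue MUL r2<-Mul2 // r0:7,r1:Mul1,r2:Mul2,r3:5,r4:5
cycle 4: stall // r0:7,r1:Mul1,r2:Mul2,r3:5,r4:5
cycle 5: stall // r0:7,r1:Mul1,r2:Mul2,r3:5,r4:5
cycle 6: CDB Mul1=49; issue MUL r4<-Mul1 // r0:7,r1:49,r2:Mul2,r3:5,r4:Mul1
cycle 7: CDB Mul2=70; issue SUB r0<-Add1 // r0:Add1,r1:49,r2:70,r3:5,r4:Mul1
cycle 8: issue MUL r1<-Mul2 // r0:Add1,r1:Mul2,r2:70,r3:5,r4:Mul1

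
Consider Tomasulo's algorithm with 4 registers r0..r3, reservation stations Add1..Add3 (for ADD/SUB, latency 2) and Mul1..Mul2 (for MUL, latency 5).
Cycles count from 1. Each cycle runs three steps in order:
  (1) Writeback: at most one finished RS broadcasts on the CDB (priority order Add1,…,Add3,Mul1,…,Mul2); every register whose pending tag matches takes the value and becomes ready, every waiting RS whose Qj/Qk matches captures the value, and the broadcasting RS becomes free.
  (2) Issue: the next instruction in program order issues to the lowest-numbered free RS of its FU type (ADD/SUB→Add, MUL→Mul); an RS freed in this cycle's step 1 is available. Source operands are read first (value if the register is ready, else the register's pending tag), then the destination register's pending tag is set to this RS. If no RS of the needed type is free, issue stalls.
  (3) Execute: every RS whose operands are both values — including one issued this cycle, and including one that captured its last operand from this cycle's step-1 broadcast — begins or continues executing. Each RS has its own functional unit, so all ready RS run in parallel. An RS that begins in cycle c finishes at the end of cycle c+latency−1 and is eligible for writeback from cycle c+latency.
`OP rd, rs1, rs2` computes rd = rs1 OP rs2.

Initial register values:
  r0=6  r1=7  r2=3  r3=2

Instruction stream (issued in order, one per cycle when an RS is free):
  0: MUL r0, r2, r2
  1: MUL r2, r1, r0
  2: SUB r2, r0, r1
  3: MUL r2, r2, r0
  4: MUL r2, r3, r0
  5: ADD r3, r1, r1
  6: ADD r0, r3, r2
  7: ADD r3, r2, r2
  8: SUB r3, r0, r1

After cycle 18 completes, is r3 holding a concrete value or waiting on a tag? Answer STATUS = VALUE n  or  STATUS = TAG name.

STATUS = TAG Add3

cycle 1: issue MUL r0<-Mul1 // r0:Mul1,r1:7,r2:3,r3:2
cycle 2: issue MUL r2<-Mul2 // r0:Mul1,r1:7,r2:Mul2,r3:2
cycle 3: issue SUB r2<-Add1 // r0:Mul1,r1:7,r2:Add1,r3:2
cycle 4: stall // r0:Mul1,r1:7,r2:Add1,r3:2
cycle 5: stall // r0:Mul1,r1:7,r2:Add1,r3:2
cycle 6: CDB Mul1=9; issue MUL r2<-Mul1 // r0:9,r1:7,r2:Mul1,r3:2
cycle 7: stall // r0:9,r1:7,r2:Mul1,r3:2
cycle 8: CDB Add1=2; stall // r0:9,r1:7,r2:Mul1,r3:2
cycle 9: stall // r0:9,r1:7,r2:Mul1,r3:2
cycle 10: stall // r0:9,r1:7,r2:Mul1,r3:2
cycle 11: CDB Mul2=63; issue MUL r2<-Mul2 // r0:9,r1:7,r2:Mul2,r3:2
cycle 12: issue ADD r3<-Add1 // r0:9,r1:7,r2:Mul2,r3:Add1
cycle 13: CDB Mul1=18; issue ADD r0<-Add2 // r0:Add2,r1:7,r2:Mul2,r3:Add1
cycle 14: CDB Add1=14; issue ADD r3<-Add1 // r0:Add2,r1:7,r2:Mul2,r3:Add1
cycle 15: issue SUB r3<-Add3 // r0:Add2,r1:7,r2:Mul2,r3:Add3
cycle 16: CDB Mul2=18 // r0:Add2,r1:7,r2:18,r3:Add3
cycle 17: - // r0:Add2,r1:7,r2:18,r3:Add3
cycle 18: CDB Add1=36 // r0:Add2,r1:7,r2:18,r3:Add3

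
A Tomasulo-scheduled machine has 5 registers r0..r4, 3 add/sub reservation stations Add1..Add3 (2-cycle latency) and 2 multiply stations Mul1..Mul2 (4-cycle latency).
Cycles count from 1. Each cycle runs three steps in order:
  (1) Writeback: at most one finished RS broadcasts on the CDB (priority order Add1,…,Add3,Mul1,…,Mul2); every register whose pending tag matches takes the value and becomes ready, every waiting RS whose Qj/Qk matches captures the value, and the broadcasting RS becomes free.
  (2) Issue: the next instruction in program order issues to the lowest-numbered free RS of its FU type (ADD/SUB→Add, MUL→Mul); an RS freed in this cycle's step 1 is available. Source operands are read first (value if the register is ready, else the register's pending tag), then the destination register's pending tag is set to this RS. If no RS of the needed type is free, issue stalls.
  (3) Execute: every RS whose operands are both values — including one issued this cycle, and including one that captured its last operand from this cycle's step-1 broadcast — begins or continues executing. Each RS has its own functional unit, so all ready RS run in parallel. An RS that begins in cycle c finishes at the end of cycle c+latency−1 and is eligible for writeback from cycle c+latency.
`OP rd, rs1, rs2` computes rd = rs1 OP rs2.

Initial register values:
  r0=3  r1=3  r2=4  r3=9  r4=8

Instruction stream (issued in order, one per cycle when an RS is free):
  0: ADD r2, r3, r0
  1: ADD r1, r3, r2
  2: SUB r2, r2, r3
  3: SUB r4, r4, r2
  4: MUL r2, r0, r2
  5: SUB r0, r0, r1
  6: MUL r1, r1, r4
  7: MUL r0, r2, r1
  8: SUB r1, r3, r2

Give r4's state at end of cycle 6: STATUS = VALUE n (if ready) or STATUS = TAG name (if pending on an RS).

STATUS = TAG Add3

  c1: issue ADD r2<-Add1  regs: r0:3,r1:3,r2:Add1,r3:9,r4:8
  c2: issue ADD r1<-Add2  regs: r0:3,r1:Add2,r2:Add1,r3:9,r4:8
  c3: CDB Add1=12; issue SUB r2<-Add1  regs: r0:3,r1:Add2,r2:Add1,r3:9,r4:8
  c4: issue SUB r4<-Add3  regs: r0:3,r1:Add2,r2:Add1,r3:9,r4:Add3
  c5: CDB Add1=3; issue MUL r2<-Mul1  regs: r0:3,r1:Add2,r2:Mul1,r3:9,r4:Add3
  c6: CDB Add2=21; issue SUB r0<-Add1  regs: r0:Add1,r1:21,r2:Mul1,r3:9,r4:Add3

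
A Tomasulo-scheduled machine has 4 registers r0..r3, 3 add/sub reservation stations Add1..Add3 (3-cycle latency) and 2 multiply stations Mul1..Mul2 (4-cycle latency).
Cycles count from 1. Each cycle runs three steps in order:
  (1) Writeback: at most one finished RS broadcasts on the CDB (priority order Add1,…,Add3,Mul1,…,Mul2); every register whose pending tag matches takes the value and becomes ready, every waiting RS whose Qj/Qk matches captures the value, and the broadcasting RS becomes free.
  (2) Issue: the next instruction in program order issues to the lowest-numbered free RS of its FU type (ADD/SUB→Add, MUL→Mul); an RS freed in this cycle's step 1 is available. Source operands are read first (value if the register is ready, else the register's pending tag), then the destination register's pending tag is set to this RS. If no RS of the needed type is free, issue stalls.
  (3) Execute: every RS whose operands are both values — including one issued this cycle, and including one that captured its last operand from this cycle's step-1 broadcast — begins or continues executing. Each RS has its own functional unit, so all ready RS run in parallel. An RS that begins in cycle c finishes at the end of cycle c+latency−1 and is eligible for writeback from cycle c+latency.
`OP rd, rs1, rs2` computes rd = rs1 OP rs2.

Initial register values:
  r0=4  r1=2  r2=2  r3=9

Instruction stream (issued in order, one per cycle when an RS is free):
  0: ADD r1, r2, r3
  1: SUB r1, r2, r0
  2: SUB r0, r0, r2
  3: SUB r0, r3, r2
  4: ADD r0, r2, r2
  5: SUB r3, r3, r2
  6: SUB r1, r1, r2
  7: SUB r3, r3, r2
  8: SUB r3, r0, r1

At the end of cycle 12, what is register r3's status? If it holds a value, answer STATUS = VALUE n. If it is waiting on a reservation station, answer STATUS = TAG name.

STATUS = TAG Add3

  c1: issue ADD r1<-Add1  regs: r0:4,r1:Add1,r2:2,r3:9
  c2: issue SUB r1<-Add2  regs: r0:4,r1:Add2,r2:2,r3:9
  c3: issue SUB r0<-Add3  regs: r0:Add3,r1:Add2,r2:2,r3:9
  c4: CDB Add1=11; issue SUB r0<-Add1  regs: r0:Add1,r1:Add2,r2:2,r3:9
  c5: CDB Add2=-2; issue ADD r0<-Add2  regs: r0:Add2,r1:-2,r2:2,r3:9
  c6: CDB Add3=2; issue SUB r3<-Add3  regs: r0:Add2,r1:-2,r2:2,r3:Add3
  c7: CDB Add1=7; issue SUB r1<-Add1  regs: r0:Add2,r1:Add1,r2:2,r3:Add3
  c8: CDB Add2=4; issue SUB r3<-Add2  regs: r0:4,r1:Add1,r2:2,r3:Add2
  c9: CDB Add3=7; issue SUB r3<-Add3  regs: r0:4,r1:Add1,r2:2,r3:Add3
  c10: CDB Add1=-4  regs: r0:4,r1:-4,r2:2,r3:Add3
  c11: -  regs: r0:4,r1:-4,r2:2,r3:Add3
  c12: CDB Add2=5  regs: r0:4,r1:-4,r2:2,r3:Add3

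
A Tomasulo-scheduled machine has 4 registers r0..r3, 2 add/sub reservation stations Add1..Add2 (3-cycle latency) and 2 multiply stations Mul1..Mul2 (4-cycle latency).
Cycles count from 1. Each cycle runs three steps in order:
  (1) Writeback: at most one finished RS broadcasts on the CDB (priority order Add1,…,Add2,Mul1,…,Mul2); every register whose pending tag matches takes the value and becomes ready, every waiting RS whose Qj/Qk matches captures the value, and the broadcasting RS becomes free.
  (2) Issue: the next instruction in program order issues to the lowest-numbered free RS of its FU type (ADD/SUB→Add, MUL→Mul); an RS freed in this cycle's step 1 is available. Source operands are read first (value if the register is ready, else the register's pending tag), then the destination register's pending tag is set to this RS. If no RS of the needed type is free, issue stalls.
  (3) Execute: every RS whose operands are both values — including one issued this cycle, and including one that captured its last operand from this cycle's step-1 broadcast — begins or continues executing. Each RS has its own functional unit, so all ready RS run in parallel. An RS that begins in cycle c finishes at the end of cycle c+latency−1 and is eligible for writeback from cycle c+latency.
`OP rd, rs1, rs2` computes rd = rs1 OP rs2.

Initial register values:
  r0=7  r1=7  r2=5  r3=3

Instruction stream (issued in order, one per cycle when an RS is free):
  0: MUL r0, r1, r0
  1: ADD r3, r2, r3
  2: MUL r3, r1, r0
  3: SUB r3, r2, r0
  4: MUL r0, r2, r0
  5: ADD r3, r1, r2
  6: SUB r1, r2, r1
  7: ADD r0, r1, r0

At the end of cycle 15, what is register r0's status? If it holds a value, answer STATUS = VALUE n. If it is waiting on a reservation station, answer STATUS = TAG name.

cycle 1: issue MUL r0<-Mul1 // r0:Mul1,r1:7,r2:5,r3:3
cycle 2: issue ADD r3<-Add1 // r0:Mul1,r1:7,r2:5,r3:Add1
cycle 3: issue MUL r3<-Mul2 // r0:Mul1,r1:7,r2:5,r3:Mul2
cycle 4: issue SUB r3<-Add2 // r0:Mul1,r1:7,r2:5,r3:Add2
cycle 5: CDB Add1=8; stall // r0:Mul1,r1:7,r2:5,r3:Add2
cycle 6: CDB Mul1=49; issue MUL r0<-Mul1 // r0:Mul1,r1:7,r2:5,r3:Add2
cycle 7: issue ADD r3<-Add1 // r0:Mul1,r1:7,r2:5,r3:Add1
cycle 8: stall // r0:Mul1,r1:7,r2:5,r3:Add1
cycle 9: CDB Add2=-44; issue SUB r1<-Add2 // r0:Mul1,r1:Add2,r2:5,r3:Add1
cycle 10: CDB Add1=12; issue ADD r0<-Add1 // r0:Add1,r1:Add2,r2:5,r3:12
cycle 11: CDB Mul1=245 // r0:Add1,r1:Add2,r2:5,r3:12
cycle 12: CDB Add2=-2 // r0:Add1,r1:-2,r2:5,r3:12
cycle 13: CDB Mul2=343 // r0:Add1,r1:-2,r2:5,r3:12
cycle 14: - // r0:Add1,r1:-2,r2:5,r3:12
cycle 15: CDB Add1=243 // r0:243,r1:-2,r2:5,r3:12

STATUS = VALUE 243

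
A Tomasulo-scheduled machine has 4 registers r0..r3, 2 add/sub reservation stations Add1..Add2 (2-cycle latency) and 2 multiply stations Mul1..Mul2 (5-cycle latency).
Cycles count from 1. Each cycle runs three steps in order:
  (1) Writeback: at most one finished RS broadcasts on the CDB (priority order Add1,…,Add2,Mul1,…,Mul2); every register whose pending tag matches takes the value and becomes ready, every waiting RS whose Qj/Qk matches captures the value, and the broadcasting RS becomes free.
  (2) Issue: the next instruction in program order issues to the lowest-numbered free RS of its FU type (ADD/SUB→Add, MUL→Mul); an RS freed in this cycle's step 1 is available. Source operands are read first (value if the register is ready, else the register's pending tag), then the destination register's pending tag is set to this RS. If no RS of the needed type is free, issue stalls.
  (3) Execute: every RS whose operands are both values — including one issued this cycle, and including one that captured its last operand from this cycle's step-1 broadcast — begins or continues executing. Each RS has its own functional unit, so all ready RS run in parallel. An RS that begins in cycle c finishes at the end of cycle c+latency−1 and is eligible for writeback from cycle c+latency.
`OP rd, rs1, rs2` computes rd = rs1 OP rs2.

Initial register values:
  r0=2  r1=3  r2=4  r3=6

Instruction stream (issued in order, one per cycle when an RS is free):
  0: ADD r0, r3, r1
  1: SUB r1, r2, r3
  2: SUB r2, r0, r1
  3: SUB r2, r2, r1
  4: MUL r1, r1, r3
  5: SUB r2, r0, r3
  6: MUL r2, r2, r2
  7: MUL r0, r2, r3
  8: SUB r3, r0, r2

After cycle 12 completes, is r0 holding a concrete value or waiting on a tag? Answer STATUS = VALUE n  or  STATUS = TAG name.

c1: issue ADD r0<-Add1 | r0:Add1,r1:3,r2:4,r3:6
c2: issue SUB r1<-Add2 | r0:Add1,r1:Add2,r2:4,r3:6
c3: CDB Add1=9; issue SUB r2<-Add1 | r0:9,r1:Add2,r2:Add1,r3:6
c4: CDB Add2=-2; issue SUB r2<-Add2 | r0:9,r1:-2,r2:Add2,r3:6
c5: issue MUL r1<-Mul1 | r0:9,r1:Mul1,r2:Add2,r3:6
c6: CDB Add1=11; issue SUB r2<-Add1 | r0:9,r1:Mul1,r2:Add1,r3:6
c7: issue MUL r2<-Mul2 | r0:9,r1:Mul1,r2:Mul2,r3:6
c8: CDB Add1=3; stall | r0:9,r1:Mul1,r2:Mul2,r3:6
c9: CDB Add2=13; stall | r0:9,r1:Mul1,r2:Mul2,r3:6
c10: CDB Mul1=-12; issue MUL r0<-Mul1 | r0:Mul1,r1:-12,r2:Mul2,r3:6
c11: issue SUB r3<-Add1 | r0:Mul1,r1:-12,r2:Mul2,r3:Add1
c12: - | r0:Mul1,r1:-12,r2:Mul2,r3:Add1

STATUS = TAG Mul1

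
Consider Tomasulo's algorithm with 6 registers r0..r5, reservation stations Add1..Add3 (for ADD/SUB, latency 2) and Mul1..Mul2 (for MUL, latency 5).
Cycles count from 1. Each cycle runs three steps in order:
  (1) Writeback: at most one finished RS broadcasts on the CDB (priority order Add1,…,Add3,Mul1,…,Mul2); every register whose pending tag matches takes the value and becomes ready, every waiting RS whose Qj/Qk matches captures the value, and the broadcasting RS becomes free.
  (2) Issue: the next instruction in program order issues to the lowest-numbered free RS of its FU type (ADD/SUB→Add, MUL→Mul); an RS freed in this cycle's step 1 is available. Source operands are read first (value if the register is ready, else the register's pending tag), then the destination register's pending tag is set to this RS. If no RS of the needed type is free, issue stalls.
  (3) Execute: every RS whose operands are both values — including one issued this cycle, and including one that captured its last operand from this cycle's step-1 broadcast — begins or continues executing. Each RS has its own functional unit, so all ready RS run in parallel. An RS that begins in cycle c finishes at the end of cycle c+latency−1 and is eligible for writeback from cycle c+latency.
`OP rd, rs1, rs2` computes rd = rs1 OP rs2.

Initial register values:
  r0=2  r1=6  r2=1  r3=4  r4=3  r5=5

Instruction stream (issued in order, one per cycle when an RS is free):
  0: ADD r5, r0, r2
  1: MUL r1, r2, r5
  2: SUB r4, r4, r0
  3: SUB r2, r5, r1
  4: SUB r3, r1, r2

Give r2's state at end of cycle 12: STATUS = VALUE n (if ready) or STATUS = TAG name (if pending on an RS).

c1: issue ADD r5<-Add1 | r0:2,r1:6,r2:1,r3:4,r4:3,r5:Add1
c2: issue MUL r1<-Mul1 | r0:2,r1:Mul1,r2:1,r3:4,r4:3,r5:Add1
c3: CDB Add1=3; issue SUB r4<-Add1 | r0:2,r1:Mul1,r2:1,r3:4,r4:Add1,r5:3
c4: issue SUB r2<-Add2 | r0:2,r1:Mul1,r2:Add2,r3:4,r4:Add1,r5:3
c5: CDB Add1=1; issue SUB r3<-Add1 | r0:2,r1:Mul1,r2:Add2,r3:Add1,r4:1,r5:3
c6: - | r0:2,r1:Mul1,r2:Add2,r3:Add1,r4:1,r5:3
c7: - | r0:2,r1:Mul1,r2:Add2,r3:Add1,r4:1,r5:3
c8: CDB Mul1=3 | r0:2,r1:3,r2:Add2,r3:Add1,r4:1,r5:3
c9: - | r0:2,r1:3,r2:Add2,r3:Add1,r4:1,r5:3
c10: CDB Add2=0 | r0:2,r1:3,r2:0,r3:Add1,r4:1,r5:3
c11: - | r0:2,r1:3,r2:0,r3:Add1,r4:1,r5:3
c12: CDB Add1=3 | r0:2,r1:3,r2:0,r3:3,r4:1,r5:3

STATUS = VALUE 0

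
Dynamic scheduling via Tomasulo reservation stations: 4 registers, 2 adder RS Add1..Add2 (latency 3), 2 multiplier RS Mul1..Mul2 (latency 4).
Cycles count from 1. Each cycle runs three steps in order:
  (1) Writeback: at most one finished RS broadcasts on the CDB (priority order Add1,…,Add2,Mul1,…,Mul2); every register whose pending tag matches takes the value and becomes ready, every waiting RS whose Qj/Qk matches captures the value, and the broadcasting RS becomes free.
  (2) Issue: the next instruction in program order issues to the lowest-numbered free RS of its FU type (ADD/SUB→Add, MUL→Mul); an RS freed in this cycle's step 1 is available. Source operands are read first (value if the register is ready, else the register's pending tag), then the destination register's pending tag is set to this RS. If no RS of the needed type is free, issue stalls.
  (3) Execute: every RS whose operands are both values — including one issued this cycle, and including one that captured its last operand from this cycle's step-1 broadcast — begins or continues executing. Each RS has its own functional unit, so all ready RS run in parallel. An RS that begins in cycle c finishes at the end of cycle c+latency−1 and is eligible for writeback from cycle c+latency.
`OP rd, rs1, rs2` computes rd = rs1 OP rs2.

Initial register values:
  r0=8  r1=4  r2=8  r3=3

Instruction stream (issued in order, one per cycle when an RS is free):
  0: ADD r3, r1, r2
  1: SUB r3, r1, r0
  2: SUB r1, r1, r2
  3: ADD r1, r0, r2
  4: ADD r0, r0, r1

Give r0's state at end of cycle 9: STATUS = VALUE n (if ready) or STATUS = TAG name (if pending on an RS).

  c1: issue ADD r3<-Add1  regs: r0:8,r1:4,r2:8,r3:Add1
  c2: issue SUB r3<-Add2  regs: r0:8,r1:4,r2:8,r3:Add2
  c3: stall  regs: r0:8,r1:4,r2:8,r3:Add2
  c4: CDB Add1=12; issue SUB r1<-Add1  regs: r0:8,r1:Add1,r2:8,r3:Add2
  c5: CDB Add2=-4; issue ADD r1<-Add2  regs: r0:8,r1:Add2,r2:8,r3:-4
  c6: stall  regs: r0:8,r1:Add2,r2:8,r3:-4
  c7: CDB Add1=-4; issue ADD r0<-Add1  regs: r0:Add1,r1:Add2,r2:8,r3:-4
  c8: CDB Add2=16  regs: r0:Add1,r1:16,r2:8,r3:-4
  c9: -  regs: r0:Add1,r1:16,r2:8,r3:-4

STATUS = TAG Add1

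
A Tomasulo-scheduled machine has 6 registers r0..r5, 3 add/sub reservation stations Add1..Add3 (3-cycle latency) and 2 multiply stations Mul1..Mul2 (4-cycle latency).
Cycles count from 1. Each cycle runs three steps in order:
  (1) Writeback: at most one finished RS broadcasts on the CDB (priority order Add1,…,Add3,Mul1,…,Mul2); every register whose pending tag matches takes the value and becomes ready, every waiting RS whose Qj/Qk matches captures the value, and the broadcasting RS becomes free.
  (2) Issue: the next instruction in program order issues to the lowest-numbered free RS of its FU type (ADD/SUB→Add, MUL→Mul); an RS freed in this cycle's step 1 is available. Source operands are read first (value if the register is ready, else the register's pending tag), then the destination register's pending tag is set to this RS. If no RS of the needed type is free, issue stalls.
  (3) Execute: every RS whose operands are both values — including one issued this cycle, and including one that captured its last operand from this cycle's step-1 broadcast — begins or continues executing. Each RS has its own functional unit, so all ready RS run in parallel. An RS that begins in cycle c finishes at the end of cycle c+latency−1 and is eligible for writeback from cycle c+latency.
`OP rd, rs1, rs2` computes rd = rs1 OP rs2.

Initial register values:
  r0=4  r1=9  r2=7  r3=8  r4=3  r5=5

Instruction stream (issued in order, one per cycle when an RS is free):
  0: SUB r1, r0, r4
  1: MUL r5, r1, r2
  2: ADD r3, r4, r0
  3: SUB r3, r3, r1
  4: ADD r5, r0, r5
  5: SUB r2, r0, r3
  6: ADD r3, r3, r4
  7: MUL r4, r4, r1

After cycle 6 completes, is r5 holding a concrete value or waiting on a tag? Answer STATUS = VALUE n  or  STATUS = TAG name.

  c1: issue SUB r1<-Add1  regs: r0:4,r1:Add1,r2:7,r3:8,r4:3,r5:5
  c2: issue MUL r5<-Mul1  regs: r0:4,r1:Add1,r2:7,r3:8,r4:3,r5:Mul1
  c3: issue ADD r3<-Add2  regs: r0:4,r1:Add1,r2:7,r3:Add2,r4:3,r5:Mul1
  c4: CDB Add1=1; issue SUB r3<-Add1  regs: r0:4,r1:1,r2:7,r3:Add1,r4:3,r5:Mul1
  c5: issue ADD r5<-Add3  regs: r0:4,r1:1,r2:7,r3:Add1,r4:3,r5:Add3
  c6: CDB Add2=7; issue SUB r2<-Add2  regs: r0:4,r1:1,r2:Add2,r3:Add1,r4:3,r5:Add3

STATUS = TAG Add3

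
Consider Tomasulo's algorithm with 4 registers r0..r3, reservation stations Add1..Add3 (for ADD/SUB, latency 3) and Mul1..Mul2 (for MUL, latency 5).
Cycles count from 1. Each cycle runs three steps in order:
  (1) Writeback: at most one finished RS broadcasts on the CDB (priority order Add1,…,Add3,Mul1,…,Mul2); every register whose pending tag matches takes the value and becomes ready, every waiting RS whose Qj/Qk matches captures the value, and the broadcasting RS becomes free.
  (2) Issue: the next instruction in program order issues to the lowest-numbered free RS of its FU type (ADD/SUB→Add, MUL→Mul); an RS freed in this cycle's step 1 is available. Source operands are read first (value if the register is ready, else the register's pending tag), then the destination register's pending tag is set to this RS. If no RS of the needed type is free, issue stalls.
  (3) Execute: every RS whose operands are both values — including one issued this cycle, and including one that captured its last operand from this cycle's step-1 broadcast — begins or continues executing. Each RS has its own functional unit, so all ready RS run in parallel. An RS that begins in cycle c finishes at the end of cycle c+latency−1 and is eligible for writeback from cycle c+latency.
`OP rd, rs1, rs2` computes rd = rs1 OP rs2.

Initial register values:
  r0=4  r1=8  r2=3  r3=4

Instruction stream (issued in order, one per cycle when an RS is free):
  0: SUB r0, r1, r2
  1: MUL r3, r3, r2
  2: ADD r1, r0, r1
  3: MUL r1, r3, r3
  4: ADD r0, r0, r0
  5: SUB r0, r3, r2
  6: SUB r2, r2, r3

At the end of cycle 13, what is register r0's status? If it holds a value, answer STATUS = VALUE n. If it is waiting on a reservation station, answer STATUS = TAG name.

STATUS = VALUE 9

cycle 1: issue SUB r0<-Add1 // r0:Add1,r1:8,r2:3,r3:4
cycle 2: issue MUL r3<-Mul1 // r0:Add1,r1:8,r2:3,r3:Mul1
cycle 3: issue ADD r1<-Add2 // r0:Add1,r1:Add2,r2:3,r3:Mul1
cycle 4: CDB Add1=5; issue MUL r1<-Mul2 // r0:5,r1:Mul2,r2:3,r3:Mul1
cycle 5: issue ADD r0<-Add1 // r0:Add1,r1:Mul2,r2:3,r3:Mul1
cycle 6: issue SUB r0<-Add3 // r0:Add3,r1:Mul2,r2:3,r3:Mul1
cycle 7: CDB Add2=13; issue SUB r2<-Add2 // r0:Add3,r1:Mul2,r2:Add2,r3:Mul1
cycle 8: CDB Add1=10 // r0:Add3,r1:Mul2,r2:Add2,r3:Mul1
cycle 9: CDB Mul1=12 // r0:Add3,r1:Mul2,r2:Add2,r3:12
cycle 10: - // r0:Add3,r1:Mul2,r2:Add2,r3:12
cycle 11: - // r0:Add3,r1:Mul2,r2:Add2,r3:12
cycle 12: CDB Add2=-9 // r0:Add3,r1:Mul2,r2:-9,r3:12
cycle 13: CDB Add3=9 // r0:9,r1:Mul2,r2:-9,r3:12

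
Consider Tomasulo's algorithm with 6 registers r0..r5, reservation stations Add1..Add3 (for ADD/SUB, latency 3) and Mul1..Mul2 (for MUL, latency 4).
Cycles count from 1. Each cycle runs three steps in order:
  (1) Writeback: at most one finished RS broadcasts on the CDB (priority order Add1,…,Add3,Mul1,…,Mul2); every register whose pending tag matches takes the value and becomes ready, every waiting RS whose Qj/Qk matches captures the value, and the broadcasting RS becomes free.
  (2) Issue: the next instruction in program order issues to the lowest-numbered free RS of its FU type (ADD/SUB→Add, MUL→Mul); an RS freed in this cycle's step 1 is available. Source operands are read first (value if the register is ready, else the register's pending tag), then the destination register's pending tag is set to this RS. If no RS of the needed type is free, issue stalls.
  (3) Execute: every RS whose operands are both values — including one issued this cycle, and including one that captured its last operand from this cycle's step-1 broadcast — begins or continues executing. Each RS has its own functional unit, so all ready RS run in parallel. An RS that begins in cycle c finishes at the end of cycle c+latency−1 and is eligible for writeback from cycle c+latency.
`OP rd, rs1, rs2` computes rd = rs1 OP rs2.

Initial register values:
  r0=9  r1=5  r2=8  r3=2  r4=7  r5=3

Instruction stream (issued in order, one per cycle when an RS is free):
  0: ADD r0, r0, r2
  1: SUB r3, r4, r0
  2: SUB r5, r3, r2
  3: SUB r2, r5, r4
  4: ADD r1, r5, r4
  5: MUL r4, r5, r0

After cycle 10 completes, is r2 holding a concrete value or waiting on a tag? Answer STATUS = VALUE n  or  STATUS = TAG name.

STATUS = TAG Add1

cycle 1: issue ADD r0<-Add1 // r0:Add1,r1:5,r2:8,r3:2,r4:7,r5:3
cycle 2: issue SUB r3<-Add2 // r0:Add1,r1:5,r2:8,r3:Add2,r4:7,r5:3
cycle 3: issue SUB r5<-Add3 // r0:Add1,r1:5,r2:8,r3:Add2,r4:7,r5:Add3
cycle 4: CDB Add1=17; issue SUB r2<-Add1 // r0:17,r1:5,r2:Add1,r3:Add2,r4:7,r5:Add3
cycle 5: stall // r0:17,r1:5,r2:Add1,r3:Add2,r4:7,r5:Add3
cycle 6: stall // r0:17,r1:5,r2:Add1,r3:Add2,r4:7,r5:Add3
cycle 7: CDB Add2=-10; issue ADD r1<-Add2 // r0:17,r1:Add2,r2:Add1,r3:-10,r4:7,r5:Add3
cycle 8: issue MUL r4<-Mul1 // r0:17,r1:Add2,r2:Add1,r3:-10,r4:Mul1,r5:Add3
cycle 9: - // r0:17,r1:Add2,r2:Add1,r3:-10,r4:Mul1,r5:Add3
cycle 10: CDB Add3=-18 // r0:17,r1:Add2,r2:Add1,r3:-10,r4:Mul1,r5:-18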